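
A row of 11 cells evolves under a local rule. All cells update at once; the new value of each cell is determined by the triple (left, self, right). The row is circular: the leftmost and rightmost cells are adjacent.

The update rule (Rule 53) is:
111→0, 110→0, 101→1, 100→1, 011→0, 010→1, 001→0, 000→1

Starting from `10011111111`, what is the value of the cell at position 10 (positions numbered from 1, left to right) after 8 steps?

01000000000
01111111111
10000000000
11111111110
00000000001
11111111101
00000000010
11111111011
position 10 holds 1

1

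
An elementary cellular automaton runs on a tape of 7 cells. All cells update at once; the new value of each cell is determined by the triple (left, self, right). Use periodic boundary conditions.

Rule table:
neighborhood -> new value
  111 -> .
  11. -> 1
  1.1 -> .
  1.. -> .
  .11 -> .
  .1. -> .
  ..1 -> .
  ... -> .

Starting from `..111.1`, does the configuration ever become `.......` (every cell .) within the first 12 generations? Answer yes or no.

....1..
.......
all cells are . at generation 2

yes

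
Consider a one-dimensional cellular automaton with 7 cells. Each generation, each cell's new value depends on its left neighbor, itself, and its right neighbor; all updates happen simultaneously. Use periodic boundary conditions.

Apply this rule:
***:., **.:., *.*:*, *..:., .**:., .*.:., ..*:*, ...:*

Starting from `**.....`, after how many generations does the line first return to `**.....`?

14

...****
.**....
*...***
..**...
**...**
...**..
***...*
....**.
****...
.....**
.****..
*.....*
..****.
**.....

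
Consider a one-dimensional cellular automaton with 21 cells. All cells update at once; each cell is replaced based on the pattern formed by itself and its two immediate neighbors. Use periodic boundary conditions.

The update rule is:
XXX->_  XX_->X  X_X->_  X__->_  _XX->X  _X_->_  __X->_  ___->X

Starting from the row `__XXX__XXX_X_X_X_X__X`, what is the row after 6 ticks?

tick 1: __X_X__X_X___________
tick 2: X__________XXXXXXXXXX
tick 3: X_XXXXXXXX_X_________
tick 4: __X______X___XXXXXXX_
tick 5: X___XXXX___X_X_____X_
tick 6: __X_X__X_X_____XXX___

__X_X__X_X_____XXX___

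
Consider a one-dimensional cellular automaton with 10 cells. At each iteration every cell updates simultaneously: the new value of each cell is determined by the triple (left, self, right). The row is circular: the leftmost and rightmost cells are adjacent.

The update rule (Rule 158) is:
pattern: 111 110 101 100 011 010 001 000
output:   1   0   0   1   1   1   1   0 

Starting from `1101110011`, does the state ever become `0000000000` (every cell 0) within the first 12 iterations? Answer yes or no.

no

iteration 1: 1001101111
iteration 2: 0111001111
iteration 3: 0110111110
iteration 4: 1100111101
iteration 5: 1011111001
iteration 6: 0011110111
iteration 7: 1111100110
iteration 8: 1111011100
iteration 9: 1110011011
iteration 10: 1101110011  (repeats iteration 0; period 10)
iteration 12: 0111001111
iteration 12 is 0111001111, still not uniform 0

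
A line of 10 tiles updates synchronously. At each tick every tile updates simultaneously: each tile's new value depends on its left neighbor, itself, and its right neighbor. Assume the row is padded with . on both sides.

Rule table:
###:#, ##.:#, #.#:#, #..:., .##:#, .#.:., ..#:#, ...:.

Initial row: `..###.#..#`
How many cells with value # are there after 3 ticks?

7

.#####..#.
######.#..
#######...
count of #: 7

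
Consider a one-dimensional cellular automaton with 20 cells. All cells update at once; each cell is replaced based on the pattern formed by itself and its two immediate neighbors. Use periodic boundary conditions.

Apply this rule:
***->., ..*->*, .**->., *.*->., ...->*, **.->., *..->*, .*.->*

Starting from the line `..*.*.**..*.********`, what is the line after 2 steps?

step 1: ***.*...***.........
step 2: ....****...*********

....****...*********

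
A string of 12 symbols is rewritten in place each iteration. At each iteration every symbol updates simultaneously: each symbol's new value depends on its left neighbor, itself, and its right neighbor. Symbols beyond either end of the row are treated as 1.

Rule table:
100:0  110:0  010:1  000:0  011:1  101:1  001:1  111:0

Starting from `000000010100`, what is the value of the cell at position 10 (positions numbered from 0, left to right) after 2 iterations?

1

000000111101
000001100011
position 10 holds 1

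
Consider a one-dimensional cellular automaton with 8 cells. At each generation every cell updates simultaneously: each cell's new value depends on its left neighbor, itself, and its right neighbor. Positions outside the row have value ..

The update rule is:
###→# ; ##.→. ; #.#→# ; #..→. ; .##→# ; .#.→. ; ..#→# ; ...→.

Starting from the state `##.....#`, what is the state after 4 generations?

...#....

generation 1: #.....#.
generation 2: .....#..
generation 3: ....#...
generation 4: ...#....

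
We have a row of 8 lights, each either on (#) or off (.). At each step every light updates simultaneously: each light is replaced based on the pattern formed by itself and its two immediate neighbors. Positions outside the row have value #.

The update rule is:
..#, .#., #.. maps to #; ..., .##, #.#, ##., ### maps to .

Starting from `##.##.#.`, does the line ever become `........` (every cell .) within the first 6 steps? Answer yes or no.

yes

......#.
#....##.
.#..#...
.#####.#
........
all cells are . at step 5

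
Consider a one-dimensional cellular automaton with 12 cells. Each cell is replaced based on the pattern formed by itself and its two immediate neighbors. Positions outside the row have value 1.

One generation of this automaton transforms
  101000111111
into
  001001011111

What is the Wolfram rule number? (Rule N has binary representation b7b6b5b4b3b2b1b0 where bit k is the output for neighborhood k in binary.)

134

position 7: 111 → 1  (bit 7 = 1)
position 0: 110 → 0  (bit 6 = 0)
position 1: 101 → 0  (bit 5 = 0)
position 3: 100 → 0  (bit 4 = 0)
position 6: 011 → 0  (bit 3 = 0)
position 2: 010 → 1  (bit 2 = 1)
position 5: 001 → 1  (bit 1 = 1)
position 4: 000 → 0  (bit 0 = 0)
bits b7..b0 = 10000110 = 134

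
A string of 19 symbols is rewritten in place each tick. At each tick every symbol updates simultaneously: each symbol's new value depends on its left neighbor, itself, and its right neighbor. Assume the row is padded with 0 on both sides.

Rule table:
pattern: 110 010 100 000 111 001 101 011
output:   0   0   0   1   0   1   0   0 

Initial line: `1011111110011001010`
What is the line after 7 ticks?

0000000000100010000
1111111111001100111
0000000000010001000
1111111111100110011
0000000000001000100
1111111111110011001
0000000000000100010

0000000000000100010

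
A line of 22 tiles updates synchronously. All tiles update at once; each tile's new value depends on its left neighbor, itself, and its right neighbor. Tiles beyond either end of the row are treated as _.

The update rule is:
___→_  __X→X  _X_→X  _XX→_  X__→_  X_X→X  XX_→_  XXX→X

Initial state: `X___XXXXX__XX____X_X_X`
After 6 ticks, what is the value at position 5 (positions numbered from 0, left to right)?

X

tick 1: X__X_XXX__X_____XXXXXX
tick 2: X_XXX_X__XX____X_XXXX_
tick 3: XX_X_XX_X_____XXX_XX__
tick 4: __XXX__XX____X_X_X____
tick 5: _X_X__X_____XXXXXX____
tick 6: XXXX_XX____X_XXXX_____
position 5 holds X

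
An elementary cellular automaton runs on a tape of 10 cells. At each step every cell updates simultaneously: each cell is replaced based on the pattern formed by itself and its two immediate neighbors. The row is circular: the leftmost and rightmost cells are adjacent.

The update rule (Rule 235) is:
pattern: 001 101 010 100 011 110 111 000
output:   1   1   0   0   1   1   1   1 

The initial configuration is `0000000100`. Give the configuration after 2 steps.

1111111011

1111111001
1111111011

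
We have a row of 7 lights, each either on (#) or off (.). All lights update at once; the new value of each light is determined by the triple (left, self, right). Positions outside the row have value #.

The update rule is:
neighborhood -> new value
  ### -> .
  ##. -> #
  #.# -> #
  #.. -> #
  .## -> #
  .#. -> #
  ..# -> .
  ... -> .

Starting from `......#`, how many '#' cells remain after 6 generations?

5

#.....#
##....#
.##...#
####..#
...##.#
#..####
count of #: 5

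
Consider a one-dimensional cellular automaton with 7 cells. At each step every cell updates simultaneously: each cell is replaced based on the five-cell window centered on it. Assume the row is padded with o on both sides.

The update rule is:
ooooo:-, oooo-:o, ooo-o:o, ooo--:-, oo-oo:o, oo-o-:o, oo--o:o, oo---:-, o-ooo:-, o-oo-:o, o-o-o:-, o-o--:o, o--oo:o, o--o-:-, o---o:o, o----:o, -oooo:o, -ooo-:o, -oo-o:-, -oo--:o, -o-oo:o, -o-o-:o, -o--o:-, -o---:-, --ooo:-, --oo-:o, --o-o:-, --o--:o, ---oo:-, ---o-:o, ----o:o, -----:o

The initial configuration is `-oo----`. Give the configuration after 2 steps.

ooo-oo-
-oooo-o

-oooo-o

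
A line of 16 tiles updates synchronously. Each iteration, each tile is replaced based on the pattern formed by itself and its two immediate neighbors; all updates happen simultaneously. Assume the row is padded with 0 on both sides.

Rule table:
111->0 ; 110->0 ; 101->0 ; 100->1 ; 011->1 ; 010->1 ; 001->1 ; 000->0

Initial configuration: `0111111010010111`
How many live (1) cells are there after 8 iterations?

iteration 1: 1100000011110100
iteration 2: 1010000110000110
iteration 3: 1011001101001101
iteration 4: 1010111001111001
iteration 5: 1010100111000111
iteration 6: 1010111100101100
iteration 7: 1010100011101010
iteration 8: 1010110110001011
count of 1: 9

9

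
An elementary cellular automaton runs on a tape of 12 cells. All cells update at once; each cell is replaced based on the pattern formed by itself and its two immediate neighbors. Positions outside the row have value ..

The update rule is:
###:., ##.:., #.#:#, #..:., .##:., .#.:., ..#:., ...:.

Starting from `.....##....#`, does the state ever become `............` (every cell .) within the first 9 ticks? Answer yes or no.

tick 1: ............
all cells are . at tick 1

yes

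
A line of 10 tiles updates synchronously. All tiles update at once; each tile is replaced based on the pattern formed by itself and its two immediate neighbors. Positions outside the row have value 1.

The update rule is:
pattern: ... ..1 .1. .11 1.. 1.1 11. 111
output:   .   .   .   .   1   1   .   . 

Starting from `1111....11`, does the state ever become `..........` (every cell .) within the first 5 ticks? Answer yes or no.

....1.....
1....1....
.1....1...
1.1....1..
.1.1....1.
tick 5 is .1.1....1., still not uniform .

no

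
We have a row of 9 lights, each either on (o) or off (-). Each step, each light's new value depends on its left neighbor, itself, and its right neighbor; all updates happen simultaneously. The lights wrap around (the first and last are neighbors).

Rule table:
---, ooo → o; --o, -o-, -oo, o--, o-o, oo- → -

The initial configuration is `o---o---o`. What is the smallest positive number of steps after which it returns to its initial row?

2

step 1: --o---o--
step 2: o---o---o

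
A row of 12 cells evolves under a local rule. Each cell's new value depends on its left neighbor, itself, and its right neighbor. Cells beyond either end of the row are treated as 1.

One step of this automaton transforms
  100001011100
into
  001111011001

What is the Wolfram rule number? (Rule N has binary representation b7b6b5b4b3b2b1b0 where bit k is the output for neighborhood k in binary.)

143

position 8: 111 → 1  (bit 7 = 1)
position 0: 110 → 0  (bit 6 = 0)
position 6: 101 → 0  (bit 5 = 0)
position 1: 100 → 0  (bit 4 = 0)
position 7: 011 → 1  (bit 3 = 1)
position 5: 010 → 1  (bit 2 = 1)
position 4: 001 → 1  (bit 1 = 1)
position 2: 000 → 1  (bit 0 = 1)
bits b7..b0 = 10001111 = 143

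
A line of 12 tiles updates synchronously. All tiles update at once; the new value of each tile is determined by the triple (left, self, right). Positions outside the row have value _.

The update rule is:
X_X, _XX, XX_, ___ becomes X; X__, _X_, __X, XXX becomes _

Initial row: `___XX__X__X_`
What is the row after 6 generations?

XX_XX_______
XXXXX_XXXXXX
X___XXX____X
__X_X_X_XX__
X__X_X_XXX_X
____X_XX_XX_

____X_XX_XX_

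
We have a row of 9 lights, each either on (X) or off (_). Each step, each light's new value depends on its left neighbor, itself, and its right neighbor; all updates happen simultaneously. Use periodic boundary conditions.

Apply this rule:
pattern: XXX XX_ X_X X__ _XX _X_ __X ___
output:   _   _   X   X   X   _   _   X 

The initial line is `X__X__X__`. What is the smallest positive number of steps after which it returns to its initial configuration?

3

step 1: _X__X__X_
step 2: __X__X__X
step 3: X__X__X__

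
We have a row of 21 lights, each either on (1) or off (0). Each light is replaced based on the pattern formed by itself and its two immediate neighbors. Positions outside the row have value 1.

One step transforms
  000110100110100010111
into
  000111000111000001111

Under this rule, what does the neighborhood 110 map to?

At position 4 the neighborhood is 110; the next row has 1 there.

1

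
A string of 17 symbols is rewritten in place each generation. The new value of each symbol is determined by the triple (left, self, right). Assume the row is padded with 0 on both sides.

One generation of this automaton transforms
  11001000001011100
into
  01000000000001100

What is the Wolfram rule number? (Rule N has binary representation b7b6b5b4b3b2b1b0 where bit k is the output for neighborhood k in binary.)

position 13: 111 → 1  (bit 7 = 1)
position 1: 110 → 1  (bit 6 = 1)
position 11: 101 → 0  (bit 5 = 0)
position 2: 100 → 0  (bit 4 = 0)
position 0: 011 → 0  (bit 3 = 0)
position 4: 010 → 0  (bit 2 = 0)
position 3: 001 → 0  (bit 1 = 0)
position 6: 000 → 0  (bit 0 = 0)
bits b7..b0 = 11000000 = 192

192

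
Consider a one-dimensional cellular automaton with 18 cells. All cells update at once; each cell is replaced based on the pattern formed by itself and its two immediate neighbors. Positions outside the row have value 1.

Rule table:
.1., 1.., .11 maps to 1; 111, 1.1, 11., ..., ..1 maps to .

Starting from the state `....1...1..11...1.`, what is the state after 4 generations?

1...11..11.1.1..1.
.1..1.1.1..1.11.1.
.11.1.1.11.1.1..1.
.1..1.1.1..1.11.1.

.1..1.1.1..1.11.1.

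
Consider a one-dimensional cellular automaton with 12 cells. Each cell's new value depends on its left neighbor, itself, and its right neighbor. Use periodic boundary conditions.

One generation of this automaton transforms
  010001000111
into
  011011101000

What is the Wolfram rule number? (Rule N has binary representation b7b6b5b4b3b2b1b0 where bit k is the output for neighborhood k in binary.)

22

position 10: 111 → 0  (bit 7 = 0)
position 11: 110 → 0  (bit 6 = 0)
position 0: 101 → 0  (bit 5 = 0)
position 2: 100 → 1  (bit 4 = 1)
position 9: 011 → 0  (bit 3 = 0)
position 1: 010 → 1  (bit 2 = 1)
position 4: 001 → 1  (bit 1 = 1)
position 3: 000 → 0  (bit 0 = 0)
bits b7..b0 = 00010110 = 22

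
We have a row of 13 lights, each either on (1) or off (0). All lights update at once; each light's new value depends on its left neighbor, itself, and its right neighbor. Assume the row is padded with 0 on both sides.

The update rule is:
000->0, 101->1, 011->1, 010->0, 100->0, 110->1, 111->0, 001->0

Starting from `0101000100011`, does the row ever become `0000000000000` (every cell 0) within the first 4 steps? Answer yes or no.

no

0010000000011
0000000000011
0000000000011  (fixed point — unchanged through step 4)
step 4 is 0000000000011, still not uniform 0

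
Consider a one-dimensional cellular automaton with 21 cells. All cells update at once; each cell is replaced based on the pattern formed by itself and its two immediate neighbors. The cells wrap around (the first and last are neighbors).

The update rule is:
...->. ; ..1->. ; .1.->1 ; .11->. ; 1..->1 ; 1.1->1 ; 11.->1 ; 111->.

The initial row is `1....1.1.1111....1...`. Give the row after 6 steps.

11...1111...11...11..
.11.....11...11...11.
..11.....11...11...11
1..11.....11...11...1
11..11.....11...11...
.11..11.....11...11..

.11..11.....11...11..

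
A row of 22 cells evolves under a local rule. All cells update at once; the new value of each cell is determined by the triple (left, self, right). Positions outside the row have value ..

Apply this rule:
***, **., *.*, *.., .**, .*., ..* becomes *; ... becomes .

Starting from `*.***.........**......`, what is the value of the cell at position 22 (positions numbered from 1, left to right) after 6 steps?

*

******.......****.....
*******.....******....
********...********...
*********.**********..
*********************.
**********************
position 22 holds *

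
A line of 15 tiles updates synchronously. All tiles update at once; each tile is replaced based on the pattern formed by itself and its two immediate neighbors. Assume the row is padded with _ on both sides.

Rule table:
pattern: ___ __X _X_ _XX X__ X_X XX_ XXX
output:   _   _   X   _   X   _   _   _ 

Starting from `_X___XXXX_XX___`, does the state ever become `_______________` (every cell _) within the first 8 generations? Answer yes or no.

no

_XX_________X__
___X________XX_
___XX_________X
_____X________X
_____XX_______X
_______X______X
_______XX_____X
_________X____X
generation 8 is _________X____X, still not uniform _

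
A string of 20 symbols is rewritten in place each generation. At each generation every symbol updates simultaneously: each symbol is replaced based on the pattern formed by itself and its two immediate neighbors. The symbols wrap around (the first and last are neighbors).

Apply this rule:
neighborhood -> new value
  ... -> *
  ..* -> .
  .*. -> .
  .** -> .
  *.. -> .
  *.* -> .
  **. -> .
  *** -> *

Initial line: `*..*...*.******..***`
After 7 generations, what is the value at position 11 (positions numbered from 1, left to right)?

*

.....*....****....**
.***...**..**..**...
..*..*............**
.......**********...
******..********..**
*****....******....*
****..**..****..**..
position 11 holds *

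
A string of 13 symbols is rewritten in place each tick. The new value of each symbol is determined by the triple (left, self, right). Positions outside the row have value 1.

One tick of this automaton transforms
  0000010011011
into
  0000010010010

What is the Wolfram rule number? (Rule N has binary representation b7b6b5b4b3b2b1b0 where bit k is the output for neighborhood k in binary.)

12

position 12: 111 → 0  (bit 7 = 0)
position 9: 110 → 0  (bit 6 = 0)
position 10: 101 → 0  (bit 5 = 0)
position 0: 100 → 0  (bit 4 = 0)
position 8: 011 → 1  (bit 3 = 1)
position 5: 010 → 1  (bit 2 = 1)
position 4: 001 → 0  (bit 1 = 0)
position 1: 000 → 0  (bit 0 = 0)
bits b7..b0 = 00001100 = 12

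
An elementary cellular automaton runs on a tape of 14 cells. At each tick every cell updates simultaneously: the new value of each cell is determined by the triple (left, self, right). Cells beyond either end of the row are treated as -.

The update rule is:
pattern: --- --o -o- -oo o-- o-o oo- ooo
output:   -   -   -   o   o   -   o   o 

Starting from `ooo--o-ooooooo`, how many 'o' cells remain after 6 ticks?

oooo---ooooooo
ooooo--ooooooo
oooooo-ooooooo
oooooo-ooooooo  (fixed point — unchanged through tick 6)
count of o: 13

13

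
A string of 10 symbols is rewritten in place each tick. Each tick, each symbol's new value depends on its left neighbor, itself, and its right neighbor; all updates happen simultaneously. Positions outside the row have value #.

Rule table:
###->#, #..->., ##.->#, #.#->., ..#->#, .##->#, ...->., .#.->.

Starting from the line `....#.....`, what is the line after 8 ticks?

tick 1: ...#.....#
tick 2: ..#.....##
tick 3: .#.....###
tick 4: ......####
tick 5: .....#####
tick 6: ....######
tick 7: ...#######
tick 8: ..########

..########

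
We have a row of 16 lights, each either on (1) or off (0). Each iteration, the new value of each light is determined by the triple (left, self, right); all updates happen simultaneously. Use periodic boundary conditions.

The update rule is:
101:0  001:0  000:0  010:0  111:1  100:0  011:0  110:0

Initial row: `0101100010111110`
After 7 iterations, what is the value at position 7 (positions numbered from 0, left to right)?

0

0000000000011100
0000000000001000
0000000000000000
0000000000000000  (fixed point — unchanged through iteration 7)
position 7 holds 0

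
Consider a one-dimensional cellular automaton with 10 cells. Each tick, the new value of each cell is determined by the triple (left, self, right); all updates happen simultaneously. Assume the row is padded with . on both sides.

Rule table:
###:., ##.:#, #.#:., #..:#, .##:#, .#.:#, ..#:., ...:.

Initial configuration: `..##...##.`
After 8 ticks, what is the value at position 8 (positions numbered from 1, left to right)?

..###..###
..#.##.#.#
..#.##.#.#  (fixed point — unchanged through tick 8)
position 8 holds #

#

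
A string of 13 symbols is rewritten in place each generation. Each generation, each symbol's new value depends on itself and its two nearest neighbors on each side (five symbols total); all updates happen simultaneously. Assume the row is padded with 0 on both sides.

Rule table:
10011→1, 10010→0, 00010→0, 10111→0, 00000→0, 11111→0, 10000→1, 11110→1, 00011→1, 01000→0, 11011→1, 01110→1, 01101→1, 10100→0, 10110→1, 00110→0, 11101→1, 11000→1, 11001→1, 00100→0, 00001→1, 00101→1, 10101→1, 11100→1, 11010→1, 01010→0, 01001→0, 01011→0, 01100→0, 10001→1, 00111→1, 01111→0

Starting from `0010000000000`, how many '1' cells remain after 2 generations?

2

1000100000000
0010001000000
count of 1: 2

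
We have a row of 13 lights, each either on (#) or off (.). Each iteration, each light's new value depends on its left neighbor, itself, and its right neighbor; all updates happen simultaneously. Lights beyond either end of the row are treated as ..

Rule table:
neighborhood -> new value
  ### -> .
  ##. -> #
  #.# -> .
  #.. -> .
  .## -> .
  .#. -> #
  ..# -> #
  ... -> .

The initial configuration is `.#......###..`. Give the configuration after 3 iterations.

##...#.#..#..

iteration 1: ##.....#..#..
iteration 2: .#....##.##..
iteration 3: ##...#.#..#..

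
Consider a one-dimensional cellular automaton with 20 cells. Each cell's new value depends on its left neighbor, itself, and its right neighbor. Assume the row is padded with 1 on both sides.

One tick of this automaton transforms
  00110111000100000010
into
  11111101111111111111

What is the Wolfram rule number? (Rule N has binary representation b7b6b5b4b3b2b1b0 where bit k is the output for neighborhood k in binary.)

position 6: 111 → 0  (bit 7 = 0)
position 3: 110 → 1  (bit 6 = 1)
position 4: 101 → 1  (bit 5 = 1)
position 0: 100 → 1  (bit 4 = 1)
position 2: 011 → 1  (bit 3 = 1)
position 11: 010 → 1  (bit 2 = 1)
position 1: 001 → 1  (bit 1 = 1)
position 9: 000 → 1  (bit 0 = 1)
bits b7..b0 = 01111111 = 127

127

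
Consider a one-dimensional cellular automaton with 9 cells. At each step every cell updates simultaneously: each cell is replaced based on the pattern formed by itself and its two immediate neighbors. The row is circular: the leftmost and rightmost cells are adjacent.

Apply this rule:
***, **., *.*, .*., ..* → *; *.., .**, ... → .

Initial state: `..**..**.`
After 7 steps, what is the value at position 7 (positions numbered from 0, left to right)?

*

.*.*.*.*.
********.
.********
*.*******
**.******
***.*****
****.****
position 7 holds *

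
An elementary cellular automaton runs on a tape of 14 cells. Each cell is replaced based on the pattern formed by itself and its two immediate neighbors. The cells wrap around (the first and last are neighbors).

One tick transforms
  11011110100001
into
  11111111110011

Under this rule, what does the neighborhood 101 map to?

At position 2 the neighborhood is 101; the next row has 1 there.

1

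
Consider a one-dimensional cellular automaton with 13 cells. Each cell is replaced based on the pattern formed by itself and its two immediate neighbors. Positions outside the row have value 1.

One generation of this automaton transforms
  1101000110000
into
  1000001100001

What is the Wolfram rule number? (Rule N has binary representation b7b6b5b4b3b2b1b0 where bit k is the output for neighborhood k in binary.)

position 0: 111 → 1  (bit 7 = 1)
position 1: 110 → 0  (bit 6 = 0)
position 2: 101 → 0  (bit 5 = 0)
position 4: 100 → 0  (bit 4 = 0)
position 7: 011 → 1  (bit 3 = 1)
position 3: 010 → 0  (bit 2 = 0)
position 6: 001 → 1  (bit 1 = 1)
position 5: 000 → 0  (bit 0 = 0)
bits b7..b0 = 10001010 = 138

138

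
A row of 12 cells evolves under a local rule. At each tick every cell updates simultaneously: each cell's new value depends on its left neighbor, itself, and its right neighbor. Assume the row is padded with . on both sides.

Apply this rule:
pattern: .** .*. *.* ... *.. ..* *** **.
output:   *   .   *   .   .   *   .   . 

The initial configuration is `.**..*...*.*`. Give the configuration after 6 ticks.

...*.*......

tick 1: **..*...*.*.
tick 2: *..*...*.*..
tick 3: ..*...*.*...
tick 4: .*...*.*....
tick 5: *...*.*.....
tick 6: ...*.*......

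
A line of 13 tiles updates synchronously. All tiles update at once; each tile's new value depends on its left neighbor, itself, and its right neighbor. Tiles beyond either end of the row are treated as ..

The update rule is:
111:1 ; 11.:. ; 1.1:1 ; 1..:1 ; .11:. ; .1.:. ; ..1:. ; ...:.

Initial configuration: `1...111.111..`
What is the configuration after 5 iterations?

.....1...1.1.

.1...1.1.1.1.
..1...1.1.1.1
...1...1.1.1.
....1...1.1.1
.....1...1.1.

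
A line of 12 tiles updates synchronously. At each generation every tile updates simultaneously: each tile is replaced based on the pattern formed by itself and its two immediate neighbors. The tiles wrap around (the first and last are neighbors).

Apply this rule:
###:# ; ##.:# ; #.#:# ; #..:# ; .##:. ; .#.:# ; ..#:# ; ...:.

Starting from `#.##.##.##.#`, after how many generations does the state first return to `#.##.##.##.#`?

##.##.##.##.
.##.##.##.##
#.##.##.##.#

3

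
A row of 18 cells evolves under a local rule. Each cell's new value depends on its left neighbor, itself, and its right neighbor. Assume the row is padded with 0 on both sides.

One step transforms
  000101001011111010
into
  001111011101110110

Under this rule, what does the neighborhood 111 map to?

1

At position 11 the neighborhood is 111; the next row has 1 there.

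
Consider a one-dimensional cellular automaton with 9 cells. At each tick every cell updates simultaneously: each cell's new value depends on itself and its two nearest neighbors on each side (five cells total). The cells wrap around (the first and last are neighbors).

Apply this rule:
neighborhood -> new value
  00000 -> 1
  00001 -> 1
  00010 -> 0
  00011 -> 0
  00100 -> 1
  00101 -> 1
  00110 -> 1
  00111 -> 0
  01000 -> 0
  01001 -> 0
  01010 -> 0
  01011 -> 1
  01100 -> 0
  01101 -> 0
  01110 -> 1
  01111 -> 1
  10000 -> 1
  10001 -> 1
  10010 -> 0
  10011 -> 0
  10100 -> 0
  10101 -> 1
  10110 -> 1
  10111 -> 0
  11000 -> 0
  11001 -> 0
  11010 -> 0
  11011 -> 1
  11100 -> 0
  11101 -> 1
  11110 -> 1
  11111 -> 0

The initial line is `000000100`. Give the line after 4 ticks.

110111001

111110101
100110110
000101100
110111001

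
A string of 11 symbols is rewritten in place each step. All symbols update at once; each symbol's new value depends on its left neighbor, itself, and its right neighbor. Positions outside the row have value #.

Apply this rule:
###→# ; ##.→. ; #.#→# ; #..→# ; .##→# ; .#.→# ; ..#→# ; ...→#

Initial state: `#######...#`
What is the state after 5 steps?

######.####
#####.#####
####.######
###.#######
##.########

##.########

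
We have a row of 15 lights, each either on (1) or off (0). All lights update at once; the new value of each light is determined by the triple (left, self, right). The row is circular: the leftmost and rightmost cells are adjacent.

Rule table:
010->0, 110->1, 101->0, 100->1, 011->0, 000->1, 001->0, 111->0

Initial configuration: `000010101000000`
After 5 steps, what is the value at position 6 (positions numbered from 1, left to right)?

111000000111111
001111110000000
100000011111111
111111000000000
000001111111110
position 6 holds 1

1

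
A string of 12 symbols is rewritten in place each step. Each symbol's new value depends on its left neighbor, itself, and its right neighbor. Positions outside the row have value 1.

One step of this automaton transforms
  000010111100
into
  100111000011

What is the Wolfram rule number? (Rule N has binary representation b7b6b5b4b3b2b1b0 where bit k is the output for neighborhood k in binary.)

54

position 7: 111 → 0  (bit 7 = 0)
position 9: 110 → 0  (bit 6 = 0)
position 5: 101 → 1  (bit 5 = 1)
position 0: 100 → 1  (bit 4 = 1)
position 6: 011 → 0  (bit 3 = 0)
position 4: 010 → 1  (bit 2 = 1)
position 3: 001 → 1  (bit 1 = 1)
position 1: 000 → 0  (bit 0 = 0)
bits b7..b0 = 00110110 = 54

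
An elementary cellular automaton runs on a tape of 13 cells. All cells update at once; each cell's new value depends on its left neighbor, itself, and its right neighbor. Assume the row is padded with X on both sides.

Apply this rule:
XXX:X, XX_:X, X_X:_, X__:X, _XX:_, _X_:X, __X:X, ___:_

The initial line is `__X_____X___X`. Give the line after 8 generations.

generation 1: XXXX___XXX_X_
generation 2: XXXXX_X_XX_X_
generation 3: XXXXX_X__X_X_
generation 4: XXXXX_XXXX_X_
generation 5: XXXXX__XXX_X_
generation 6: XXXXXXX_XX_X_
generation 7: XXXXXXX__X_X_
generation 8: XXXXXXXXXX_X_

XXXXXXXXXX_X_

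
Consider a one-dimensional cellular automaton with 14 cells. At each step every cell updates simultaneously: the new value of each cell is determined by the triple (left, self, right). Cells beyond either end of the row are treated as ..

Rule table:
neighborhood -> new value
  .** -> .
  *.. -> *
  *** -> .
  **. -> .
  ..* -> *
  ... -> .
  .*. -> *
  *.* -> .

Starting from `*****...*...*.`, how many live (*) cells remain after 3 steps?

.....*.***.***
....**........
...*..*.......
count of *: 2

2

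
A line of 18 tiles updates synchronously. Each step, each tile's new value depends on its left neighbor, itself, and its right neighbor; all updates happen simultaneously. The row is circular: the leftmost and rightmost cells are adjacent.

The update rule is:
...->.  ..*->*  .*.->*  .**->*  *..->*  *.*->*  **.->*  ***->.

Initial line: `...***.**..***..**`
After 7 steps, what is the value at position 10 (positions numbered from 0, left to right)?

*.**.*******.*****
******.....***....
*....**...**.**..*
**..****.*********
.****..***........
**..****.**.......
*****..*****.....*
position 10 holds *

*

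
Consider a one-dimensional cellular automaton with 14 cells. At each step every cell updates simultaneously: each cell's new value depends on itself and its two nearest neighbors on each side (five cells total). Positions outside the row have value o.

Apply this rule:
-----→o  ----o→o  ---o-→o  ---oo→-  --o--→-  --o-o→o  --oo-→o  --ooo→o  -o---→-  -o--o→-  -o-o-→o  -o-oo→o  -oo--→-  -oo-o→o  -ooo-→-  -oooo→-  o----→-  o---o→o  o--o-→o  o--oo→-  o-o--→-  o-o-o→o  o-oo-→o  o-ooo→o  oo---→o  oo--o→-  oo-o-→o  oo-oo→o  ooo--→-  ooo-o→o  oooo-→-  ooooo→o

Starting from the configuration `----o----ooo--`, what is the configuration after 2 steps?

ooo-ooooo---o-

o-oo---o-o----
ooo-ooooo---o-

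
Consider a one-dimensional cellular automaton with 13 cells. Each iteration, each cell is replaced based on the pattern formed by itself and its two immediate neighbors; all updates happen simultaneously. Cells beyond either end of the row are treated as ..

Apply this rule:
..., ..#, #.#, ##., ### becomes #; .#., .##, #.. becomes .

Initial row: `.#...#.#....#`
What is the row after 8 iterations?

.#.#.##..#..#

#..##.#..###.
..#.##..#.##.
##.#.#.#.#.#.
.##.#.#.#.#..
#.##.#.#.#..#
.#.##.#.#..#.
#.#.##.#..#..
.#.#.##..#..#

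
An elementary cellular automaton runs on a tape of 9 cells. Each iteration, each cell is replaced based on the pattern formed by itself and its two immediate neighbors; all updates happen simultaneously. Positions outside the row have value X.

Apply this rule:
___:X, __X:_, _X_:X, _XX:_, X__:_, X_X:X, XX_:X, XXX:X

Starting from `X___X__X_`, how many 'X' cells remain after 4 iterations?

iteration 1: X_X_X__XX
iteration 2: XXXXX___X
iteration 3: XXXXX_X__
iteration 4: XXXXXXX__
count of X: 7

7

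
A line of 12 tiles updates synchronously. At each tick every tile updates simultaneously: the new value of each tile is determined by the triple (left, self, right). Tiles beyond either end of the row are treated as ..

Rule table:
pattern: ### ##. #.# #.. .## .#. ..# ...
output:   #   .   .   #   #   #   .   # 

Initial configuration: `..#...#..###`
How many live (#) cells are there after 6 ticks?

6

tick 1: #.###.##.##.
tick 2: #.##..#..#.#
tick 3: #.#.#.##.#.#
tick 4: #.#.#.#..#.#
tick 5: #.#.#.##.#.#  (repeats tick 3; period 2)
tick 6: #.#.#.#..#.#
count of #: 6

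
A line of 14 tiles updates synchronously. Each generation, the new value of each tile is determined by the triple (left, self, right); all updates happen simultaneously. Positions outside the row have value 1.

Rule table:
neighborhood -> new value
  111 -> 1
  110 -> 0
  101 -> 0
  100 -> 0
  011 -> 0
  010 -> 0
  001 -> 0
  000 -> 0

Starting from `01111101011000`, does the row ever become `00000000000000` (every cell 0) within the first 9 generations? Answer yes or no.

yes

generation 1: 00111000000000
generation 2: 00010000000000
generation 3: 00000000000000
all cells are 0 at generation 3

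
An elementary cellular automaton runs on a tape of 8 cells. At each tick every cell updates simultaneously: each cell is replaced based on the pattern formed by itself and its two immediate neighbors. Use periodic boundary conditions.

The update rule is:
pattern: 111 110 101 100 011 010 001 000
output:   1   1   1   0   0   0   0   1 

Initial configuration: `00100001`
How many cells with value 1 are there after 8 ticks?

3

00001100
11100101
11100010
01101001
10110000
01010110
00101010
10010100
count of 1: 3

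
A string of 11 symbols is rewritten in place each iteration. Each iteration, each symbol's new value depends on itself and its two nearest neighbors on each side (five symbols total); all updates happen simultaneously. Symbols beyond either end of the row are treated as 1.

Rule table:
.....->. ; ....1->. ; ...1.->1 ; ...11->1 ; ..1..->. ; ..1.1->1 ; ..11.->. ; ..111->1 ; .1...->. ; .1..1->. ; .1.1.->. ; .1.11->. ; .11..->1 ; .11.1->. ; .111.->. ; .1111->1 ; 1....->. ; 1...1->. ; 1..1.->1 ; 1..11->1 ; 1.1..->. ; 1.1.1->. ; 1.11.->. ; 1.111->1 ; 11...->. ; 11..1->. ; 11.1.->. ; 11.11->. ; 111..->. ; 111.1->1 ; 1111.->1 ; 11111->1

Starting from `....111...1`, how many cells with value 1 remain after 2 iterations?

...11....11
..1.1...111
count of 1: 5

5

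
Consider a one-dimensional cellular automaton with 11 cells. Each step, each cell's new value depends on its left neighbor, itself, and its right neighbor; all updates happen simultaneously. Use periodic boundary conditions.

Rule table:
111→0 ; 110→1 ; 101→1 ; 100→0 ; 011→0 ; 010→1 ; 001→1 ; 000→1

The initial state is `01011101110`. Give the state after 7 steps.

01011111110

step 1: 11100110010
step 2: 00101010111
step 3: 01111111001
step 4: 10000001011
step 5: 10111111100
step 6: 11000000101
step 7: 01011111110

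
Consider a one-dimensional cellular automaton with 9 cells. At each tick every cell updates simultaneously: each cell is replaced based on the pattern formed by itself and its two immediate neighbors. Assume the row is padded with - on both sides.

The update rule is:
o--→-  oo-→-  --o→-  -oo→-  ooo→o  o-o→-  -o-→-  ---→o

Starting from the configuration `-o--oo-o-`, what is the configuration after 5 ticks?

o--ooo--o

---------
ooooooooo
-ooooooo-
--ooooo--
o--ooo--o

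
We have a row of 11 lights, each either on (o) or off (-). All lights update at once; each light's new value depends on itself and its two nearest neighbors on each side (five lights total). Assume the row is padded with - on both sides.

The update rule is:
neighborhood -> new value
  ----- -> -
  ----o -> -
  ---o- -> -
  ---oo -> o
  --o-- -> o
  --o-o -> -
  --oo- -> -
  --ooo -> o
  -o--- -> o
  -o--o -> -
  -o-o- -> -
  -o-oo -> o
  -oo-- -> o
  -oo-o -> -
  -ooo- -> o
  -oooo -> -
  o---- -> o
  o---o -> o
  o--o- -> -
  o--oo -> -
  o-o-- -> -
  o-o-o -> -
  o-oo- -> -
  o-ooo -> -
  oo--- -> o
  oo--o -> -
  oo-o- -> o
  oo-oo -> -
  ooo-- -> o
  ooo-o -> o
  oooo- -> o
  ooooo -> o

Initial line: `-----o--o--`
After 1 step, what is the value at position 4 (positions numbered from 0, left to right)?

-----o--ooo
position 4 holds -

-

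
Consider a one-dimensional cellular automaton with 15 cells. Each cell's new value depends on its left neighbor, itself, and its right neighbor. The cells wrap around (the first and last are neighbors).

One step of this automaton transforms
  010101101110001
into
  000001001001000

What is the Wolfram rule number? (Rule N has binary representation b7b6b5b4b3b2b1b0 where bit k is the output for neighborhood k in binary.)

24

position 9: 111 → 0  (bit 7 = 0)
position 6: 110 → 0  (bit 6 = 0)
position 0: 101 → 0  (bit 5 = 0)
position 11: 100 → 1  (bit 4 = 1)
position 5: 011 → 1  (bit 3 = 1)
position 1: 010 → 0  (bit 2 = 0)
position 13: 001 → 0  (bit 1 = 0)
position 12: 000 → 0  (bit 0 = 0)
bits b7..b0 = 00011000 = 24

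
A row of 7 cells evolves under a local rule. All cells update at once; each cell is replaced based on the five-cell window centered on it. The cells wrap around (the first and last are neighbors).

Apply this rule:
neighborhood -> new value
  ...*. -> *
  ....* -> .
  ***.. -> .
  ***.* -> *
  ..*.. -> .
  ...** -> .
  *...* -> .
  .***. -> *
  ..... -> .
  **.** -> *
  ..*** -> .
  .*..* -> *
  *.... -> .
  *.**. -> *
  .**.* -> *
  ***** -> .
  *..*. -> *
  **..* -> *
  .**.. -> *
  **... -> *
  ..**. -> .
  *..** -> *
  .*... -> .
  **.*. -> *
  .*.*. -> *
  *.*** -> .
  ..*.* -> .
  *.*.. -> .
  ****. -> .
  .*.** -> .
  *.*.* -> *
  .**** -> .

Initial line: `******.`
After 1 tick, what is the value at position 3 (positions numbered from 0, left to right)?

.....**
position 3 holds .

.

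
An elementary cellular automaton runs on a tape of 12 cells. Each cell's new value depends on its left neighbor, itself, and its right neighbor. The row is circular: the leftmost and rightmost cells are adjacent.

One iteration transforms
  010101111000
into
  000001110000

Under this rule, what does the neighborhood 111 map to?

1

At position 6 the neighborhood is 111; the next row has 1 there.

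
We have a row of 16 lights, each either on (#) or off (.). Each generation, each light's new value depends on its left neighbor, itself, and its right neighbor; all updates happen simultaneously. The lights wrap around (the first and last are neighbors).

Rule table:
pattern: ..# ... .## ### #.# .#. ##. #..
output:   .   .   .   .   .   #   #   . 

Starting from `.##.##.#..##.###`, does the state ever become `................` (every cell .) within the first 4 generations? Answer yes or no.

no

..#..#.#...#...#
..#..#.#...#...#  (fixed point — unchanged through generation 4)
generation 4 is ..#..#.#...#...#, still not uniform .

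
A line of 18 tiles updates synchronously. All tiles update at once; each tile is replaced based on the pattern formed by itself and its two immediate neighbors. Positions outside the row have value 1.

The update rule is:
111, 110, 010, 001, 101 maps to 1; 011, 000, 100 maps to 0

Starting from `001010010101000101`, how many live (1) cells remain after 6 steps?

16

011110111111001110
101111011111010111
110111101111111011
111011110111111101
111101111011111110
111110111101111111
count of 1: 16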